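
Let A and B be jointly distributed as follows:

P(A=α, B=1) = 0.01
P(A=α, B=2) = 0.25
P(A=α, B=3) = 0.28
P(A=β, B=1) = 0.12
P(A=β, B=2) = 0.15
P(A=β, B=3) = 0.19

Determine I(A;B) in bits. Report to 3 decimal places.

Marginals: p(A) = (0.5400, 0.4600), p(B) = (0.1300, 0.4000, 0.4700).
I(A;B) = Σ p(x,y)·log₂[p(x,y)/(p(x)p(y))].
  (α,1): 0.01·log₂(0.1425) = -0.0281
  (α,2): 0.25·log₂(1.1574) = 0.0527
  (α,3): 0.28·log₂(1.1032) = 0.0397
  (β,1): 0.12·log₂(2.0067) = 0.1206
  (β,2): 0.15·log₂(0.8152) = -0.0442
  (β,3): 0.19·log₂(0.8788) = -0.0354
Sum = 0.105 bits.

0.105 bits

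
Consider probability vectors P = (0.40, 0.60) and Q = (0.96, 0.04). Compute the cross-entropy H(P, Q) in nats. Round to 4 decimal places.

1.9477 nats

H(P,Q) = −Σ p·ln q.
  −0.40·ln(0.96) = 0.01633
  −0.60·ln(0.04) = 1.93133
H(P,Q) = 1.9477 nats.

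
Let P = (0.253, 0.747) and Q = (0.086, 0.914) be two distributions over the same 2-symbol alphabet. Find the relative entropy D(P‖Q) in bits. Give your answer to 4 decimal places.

D(P‖Q) = Σ p·log₂(p/q).
  0.253·log₂(0.253/0.086) = 0.39385
  0.747·log₂(0.747/0.914) = -0.21744
D(P‖Q) = 0.1764 bits.

0.1764 bits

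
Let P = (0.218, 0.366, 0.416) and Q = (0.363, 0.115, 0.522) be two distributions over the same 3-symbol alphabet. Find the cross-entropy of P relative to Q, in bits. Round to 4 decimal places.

H(P,Q) = −Σ p·log₂ q.
  −0.218·log₂(0.363) = 0.31871
  −0.366·log₂(0.115) = 1.14203
  −0.416·log₂(0.522) = 0.39016
H(P,Q) = 1.8509 bits.

1.8509 bits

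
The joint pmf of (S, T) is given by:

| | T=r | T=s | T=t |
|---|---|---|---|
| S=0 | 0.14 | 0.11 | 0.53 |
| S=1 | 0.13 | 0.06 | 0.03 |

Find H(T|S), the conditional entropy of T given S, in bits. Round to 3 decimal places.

Marginals: p(S) = (0.7800, 0.2200), p(T) = (0.2700, 0.1700, 0.5600).
H(T|S) = Σ p(S) · H(T|S=·).
  S=0: p=0.7800, H(T|S=0) = 1.2221
  S=1: p=0.2200, H(T|S=1) = 1.3517
Weighted sum = 1.251 bits.

1.251 bits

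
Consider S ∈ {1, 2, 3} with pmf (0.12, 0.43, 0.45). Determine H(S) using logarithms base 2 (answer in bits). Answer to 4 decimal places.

1.4090 bits

H(S) = −Σ p·log₂ p.
  −(0.12)·log₂(0.12) = 0.36707
  −(0.43)·log₂(0.43) = 0.52356
  −(0.45)·log₂(0.45) = 0.51840
Sum: 0.36707 + 0.52356 + 0.51840 = 1.4090 bits.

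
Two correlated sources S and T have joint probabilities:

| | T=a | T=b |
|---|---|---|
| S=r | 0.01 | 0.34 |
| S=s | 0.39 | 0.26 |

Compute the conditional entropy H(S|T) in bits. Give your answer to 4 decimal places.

0.6597 bits

Chain rule: H(S|T) = H(S,T) − H(T).
Marginals: p(S) = (0.3500, 0.6500), p(T) = (0.4000, 0.6000).
H(S,T) = 1.6307 bits; H(T) = 0.9710 bits.
H(S|T) = 1.6307 − 0.9710 = 0.6597 bits.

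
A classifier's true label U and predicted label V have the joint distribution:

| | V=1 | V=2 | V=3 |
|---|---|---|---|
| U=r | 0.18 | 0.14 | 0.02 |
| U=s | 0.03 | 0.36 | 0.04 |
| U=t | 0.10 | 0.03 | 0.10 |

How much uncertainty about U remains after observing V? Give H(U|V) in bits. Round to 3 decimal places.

1.207 bits

Chain rule: H(U|V) = H(U,V) − H(V).
Marginals: p(U) = (0.3400, 0.4300, 0.2300), p(V) = (0.3100, 0.5300, 0.1600).
H(U,V) = 2.6396 bits; H(V) = 1.4323 bits.
H(U|V) = 2.6396 − 1.4323 = 1.207 bits.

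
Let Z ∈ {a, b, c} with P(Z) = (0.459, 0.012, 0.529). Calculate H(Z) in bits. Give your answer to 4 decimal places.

H(Z) = −Σ p·log₂ p.
  −(0.459)·log₂(0.459) = 0.51566
  −(0.012)·log₂(0.012) = 0.07657
  −(0.529)·log₂(0.529) = 0.48597
Sum: 0.51566 + 0.07657 + 0.48597 = 1.0782 bits.

1.0782 bits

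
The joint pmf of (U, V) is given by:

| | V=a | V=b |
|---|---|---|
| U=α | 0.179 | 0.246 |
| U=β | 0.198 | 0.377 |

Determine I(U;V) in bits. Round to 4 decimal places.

0.0044 bits

Marginals: p(U) = (0.4250, 0.5750), p(V) = (0.3770, 0.6230).
I(U;V) = Σ p(x,y)·log₂[p(x,y)/(p(x)p(y))].
  (α,a): 0.179·log₂(1.1172) = 0.02861
  (α,b): 0.246·log₂(0.9291) = -0.02610
  (β,a): 0.198·log₂(0.9134) = -0.02588
  (β,b): 0.377·log₂(1.0524) = 0.02778
Sum = 0.0044 bits.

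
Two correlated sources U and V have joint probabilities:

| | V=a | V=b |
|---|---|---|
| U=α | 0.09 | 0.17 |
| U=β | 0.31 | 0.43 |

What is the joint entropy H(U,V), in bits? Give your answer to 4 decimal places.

1.7946 bits

H(U,V) = −Σ p(x,y)·log₂ p(x,y) over all 4 cells.
  cell (α,a): −0.09·log₂0.09 = 0.31265
  cell (α,b): −0.17·log₂0.17 = 0.43459
  cell (β,a): −0.31·log₂0.31 = 0.52379
  cell (β,b): −0.43·log₂0.43 = 0.52356
Sum = 1.7946 bits.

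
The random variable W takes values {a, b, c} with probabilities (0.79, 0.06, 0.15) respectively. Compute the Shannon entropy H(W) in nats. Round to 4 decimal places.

H(W) = −Σ p·ln p.
  −(0.79)·ln(0.79) = 0.18622
  −(0.06)·ln(0.06) = 0.16880
  −(0.15)·ln(0.15) = 0.28457
Sum: 0.18622 + 0.16880 + 0.28457 = 0.6396 nats.

0.6396 nats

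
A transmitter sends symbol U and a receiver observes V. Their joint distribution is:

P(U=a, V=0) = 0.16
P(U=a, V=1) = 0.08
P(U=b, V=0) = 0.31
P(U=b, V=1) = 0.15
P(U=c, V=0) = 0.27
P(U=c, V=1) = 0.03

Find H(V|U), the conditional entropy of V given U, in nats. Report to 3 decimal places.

Marginals: p(U) = (0.2400, 0.4600, 0.3000), p(V) = (0.7400, 0.2600).
H(V|U) = Σ p(U) · H(V|U=·).
  U=a: p=0.2400, H(V|U=a) = 0.6365
  U=b: p=0.4600, H(V|U=b) = 0.6314
  U=c: p=0.3000, H(V|U=c) = 0.3251
Weighted sum = 0.541 nats.

0.541 nats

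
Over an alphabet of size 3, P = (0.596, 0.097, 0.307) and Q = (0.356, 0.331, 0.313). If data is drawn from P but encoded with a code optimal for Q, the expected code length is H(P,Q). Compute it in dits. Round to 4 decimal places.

0.4688 dits

H(P,Q) = −Σ p·log₁₀ q.
  −0.596·log₁₀(0.356) = 0.26734
  −0.097·log₁₀(0.331) = 0.04658
  −0.307·log₁₀(0.313) = 0.15487
H(P,Q) = 0.4688 dits.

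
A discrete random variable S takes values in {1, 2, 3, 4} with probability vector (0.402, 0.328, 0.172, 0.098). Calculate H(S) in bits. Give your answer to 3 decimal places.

H(S) = −Σ p·log₂ p.
  −(0.402)·log₂(0.402) = 0.5285
  −(0.328)·log₂(0.328) = 0.5275
  −(0.172)·log₂(0.172) = 0.4368
  −(0.098)·log₂(0.098) = 0.3284
Sum: 0.5285 + 0.5275 + 0.4368 + 0.3284 = 1.821 bits.

1.821 bits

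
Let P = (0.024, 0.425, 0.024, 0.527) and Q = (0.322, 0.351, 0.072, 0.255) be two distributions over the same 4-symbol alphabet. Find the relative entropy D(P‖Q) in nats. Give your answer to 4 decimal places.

0.3752 nats

D(P‖Q) = Σ p·ln(p/q).
  0.024·ln(0.024/0.322) = -0.06232
  0.425·ln(0.425/0.351) = 0.08130
  0.024·ln(0.024/0.072) = -0.02637
  0.527·ln(0.527/0.255) = 0.38257
D(P‖Q) = 0.3752 nats.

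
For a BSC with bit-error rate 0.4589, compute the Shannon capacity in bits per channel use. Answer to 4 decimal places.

Binary symmetric channel: C = 1 − h₂(ε) where h₂ is the binary entropy function.
h₂(0.4589) = −0.4589·log₂0.4589 − 0.5411·log₂0.5411 = 0.9951.
C = 1 − 0.9951 = 0.0049 bits per channel use.

0.0049 bits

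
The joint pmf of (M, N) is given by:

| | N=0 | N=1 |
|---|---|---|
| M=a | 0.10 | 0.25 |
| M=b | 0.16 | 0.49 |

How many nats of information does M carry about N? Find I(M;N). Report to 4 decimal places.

0.0009 nats

Marginals: p(M) = (0.3500, 0.6500), p(N) = (0.2600, 0.7400).
I(M;N) = H(M) + H(N) − H(M,N).
H(M) = 0.6474, H(N) = 0.5731, H(M,N) = 1.2196.
I(M;N) = 0.6474 + 0.5731 − 1.2196 = 0.0009 nats.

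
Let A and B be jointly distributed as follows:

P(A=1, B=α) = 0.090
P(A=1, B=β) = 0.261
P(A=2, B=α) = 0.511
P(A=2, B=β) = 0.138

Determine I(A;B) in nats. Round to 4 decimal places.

Marginals: p(A) = (0.3510, 0.6490), p(B) = (0.6010, 0.3990).
I(A;B) = H(A) + H(B) − H(A,B).
H(A) = 0.6481, H(B) = 0.6726, H(A,B) = 1.1837.
I(A;B) = 0.6481 + 0.6726 − 1.1837 = 0.1370 nats.

0.1370 nats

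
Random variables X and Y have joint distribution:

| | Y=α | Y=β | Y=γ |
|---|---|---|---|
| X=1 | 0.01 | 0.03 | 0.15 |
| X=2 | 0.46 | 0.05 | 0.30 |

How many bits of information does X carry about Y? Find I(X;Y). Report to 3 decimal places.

Marginals: p(X) = (0.1900, 0.8100), p(Y) = (0.4700, 0.0800, 0.4500).
I(X;Y) = H(X) + H(Y) − H(X,Y).
H(X) = 0.7015, H(Y) = 1.3219, H(X,Y) = 1.8813.
I(X;Y) = 0.7015 + 1.3219 − 1.8813 = 0.142 bits.

0.142 bits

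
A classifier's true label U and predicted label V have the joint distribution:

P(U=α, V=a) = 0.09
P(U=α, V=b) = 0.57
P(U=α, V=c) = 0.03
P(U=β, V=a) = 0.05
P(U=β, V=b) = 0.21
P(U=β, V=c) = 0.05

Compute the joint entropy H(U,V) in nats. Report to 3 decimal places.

H(U,V) = −Σ p(x,y)·ln p(x,y) over all 6 cells.
  cell (α,a): −0.09·ln0.09 = 0.2167
  cell (α,b): −0.57·ln0.57 = 0.3204
  cell (α,c): −0.03·ln0.03 = 0.1052
  cell (β,a): −0.05·ln0.05 = 0.1498
  cell (β,b): −0.21·ln0.21 = 0.3277
  cell (β,c): −0.05·ln0.05 = 0.1498
Sum = 1.270 nats.

1.270 nats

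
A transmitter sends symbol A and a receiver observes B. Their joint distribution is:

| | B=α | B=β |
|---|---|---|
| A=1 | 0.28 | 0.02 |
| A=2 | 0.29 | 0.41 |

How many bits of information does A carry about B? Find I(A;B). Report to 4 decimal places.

Marginals: p(A) = (0.3000, 0.7000), p(B) = (0.5700, 0.4300).
I(A;B) = H(A) + H(B) − H(A,B).
H(A) = 0.8813, H(B) = 0.9858, H(A,B) = 1.6724.
I(A;B) = 0.8813 + 0.9858 − 1.6724 = 0.1947 bits.

0.1947 bits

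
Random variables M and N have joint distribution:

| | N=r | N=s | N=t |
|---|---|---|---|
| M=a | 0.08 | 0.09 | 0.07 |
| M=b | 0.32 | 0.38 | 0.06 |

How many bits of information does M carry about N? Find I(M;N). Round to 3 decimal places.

0.046 bits

Marginals: p(M) = (0.2400, 0.7600), p(N) = (0.4000, 0.4700, 0.1300).
I(M;N) = H(M) + H(N) − H(M,N).
H(M) = 0.7950, H(N) = 1.4234, H(M,N) = 2.1727.
I(M;N) = 0.7950 + 1.4234 − 2.1727 = 0.046 bits.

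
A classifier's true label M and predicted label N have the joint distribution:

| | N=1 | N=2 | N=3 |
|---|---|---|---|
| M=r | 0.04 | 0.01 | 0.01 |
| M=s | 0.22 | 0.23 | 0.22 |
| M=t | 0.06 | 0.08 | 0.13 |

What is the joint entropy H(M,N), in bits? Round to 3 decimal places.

H(M,N) = −Σ p(x,y)·log₂ p(x,y) over all 9 cells.
  cell (r,1): −0.04·log₂0.04 = 0.1858
  cell (r,2): −0.01·log₂0.01 = 0.0664
  cell (r,3): −0.01·log₂0.01 = 0.0664
  cell (s,1): −0.22·log₂0.22 = 0.4806
  cell (s,2): −0.23·log₂0.23 = 0.4877
  cell (s,3): −0.22·log₂0.22 = 0.4806
  cell (t,1): −0.06·log₂0.06 = 0.2435
  cell (t,2): −0.08·log₂0.08 = 0.2915
  cell (t,3): −0.13·log₂0.13 = 0.3826
Sum = 2.685 bits.

2.685 bits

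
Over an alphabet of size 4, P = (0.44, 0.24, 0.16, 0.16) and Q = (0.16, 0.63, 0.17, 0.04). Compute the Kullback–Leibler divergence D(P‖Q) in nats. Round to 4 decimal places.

D(P‖Q) = Σ p·ln(p/q).
  0.44·ln(0.44/0.16) = 0.44510
  0.24·ln(0.24/0.63) = -0.23162
  0.16·ln(0.16/0.17) = -0.00970
  0.16·ln(0.16/0.04) = 0.22181
D(P‖Q) = 0.4256 nats.

0.4256 nats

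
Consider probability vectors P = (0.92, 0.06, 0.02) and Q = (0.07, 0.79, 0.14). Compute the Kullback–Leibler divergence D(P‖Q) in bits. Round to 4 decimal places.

3.1396 bits

D(P‖Q) = Σ p·log₂(p/q).
  0.92·log₂(0.92/0.07) = 3.41891
  0.06·log₂(0.06/0.79) = -0.22313
  0.02·log₂(0.02/0.14) = -0.05615
D(P‖Q) = 3.1396 bits.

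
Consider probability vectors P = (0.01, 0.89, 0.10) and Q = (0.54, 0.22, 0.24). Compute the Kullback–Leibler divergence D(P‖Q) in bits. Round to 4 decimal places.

D(P‖Q) = Σ p·log₂(p/q).
  0.01·log₂(0.01/0.54) = -0.05755
  0.89·log₂(0.89/0.22) = 1.79451
  0.10·log₂(0.10/0.24) = -0.12630
D(P‖Q) = 1.6107 bits.

1.6107 bits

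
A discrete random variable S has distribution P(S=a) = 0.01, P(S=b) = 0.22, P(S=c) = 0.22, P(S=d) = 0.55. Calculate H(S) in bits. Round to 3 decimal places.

1.502 bits

H(S) = −Σ p·log₂ p.
  −(0.01)·log₂(0.01) = 0.0664
  −(0.22)·log₂(0.22) = 0.4806
  −(0.22)·log₂(0.22) = 0.4806
  −(0.55)·log₂(0.55) = 0.4744
Sum: 0.0664 + 0.4806 + 0.4806 + 0.4744 = 1.502 bits.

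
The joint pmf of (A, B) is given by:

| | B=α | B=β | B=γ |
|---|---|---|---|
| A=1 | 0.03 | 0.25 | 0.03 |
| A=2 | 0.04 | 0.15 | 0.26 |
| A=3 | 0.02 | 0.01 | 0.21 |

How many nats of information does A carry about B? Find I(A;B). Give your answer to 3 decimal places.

Marginals: p(A) = (0.3100, 0.4500, 0.2400), p(B) = (0.0900, 0.4100, 0.5000).
I(A;B) = Σ p(x,y)·ln[p(x,y)/(p(x)p(y))].
  (1,α): 0.03·ln(1.0753) = 0.0022
  (1,β): 0.25·ln(1.9670) = 0.1691
  (1,γ): 0.03·ln(0.1935) = -0.0493
  (2,α): 0.04·ln(0.9877) = -0.0005
  (2,β): 0.15·ln(0.8130) = -0.0311
  (2,γ): 0.26·ln(1.1556) = 0.0376
  (3,α): 0.02·ln(0.9259) = -0.0015
  (3,β): 0.01·ln(0.1016) = -0.0229
  (3,γ): 0.21·ln(1.7500) = 0.1175
Sum = 0.221 nats.

0.221 nats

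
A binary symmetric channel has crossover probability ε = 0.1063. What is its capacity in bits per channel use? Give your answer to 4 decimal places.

0.5113 bits

Binary symmetric channel: C = 1 − h₂(ε) where h₂ is the binary entropy function.
h₂(0.1063) = −0.1063·log₂0.1063 − 0.8937·log₂0.8937 = 0.4887.
C = 1 − 0.4887 = 0.5113 bits per channel use.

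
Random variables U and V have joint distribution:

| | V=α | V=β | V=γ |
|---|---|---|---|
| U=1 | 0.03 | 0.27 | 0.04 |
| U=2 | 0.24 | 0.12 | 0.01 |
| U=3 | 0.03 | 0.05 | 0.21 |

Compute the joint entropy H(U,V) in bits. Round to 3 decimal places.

2.616 bits

H(U,V) = −Σ p(x,y)·log₂ p(x,y) over all 9 cells.
  cell (1,α): −0.03·log₂0.03 = 0.1518
  cell (1,β): −0.27·log₂0.27 = 0.5100
  cell (1,γ): −0.04·log₂0.04 = 0.1858
  cell (2,α): −0.24·log₂0.24 = 0.4941
  cell (2,β): −0.12·log₂0.12 = 0.3671
  cell (2,γ): −0.01·log₂0.01 = 0.0664
  cell (3,α): −0.03·log₂0.03 = 0.1518
  cell (3,β): −0.05·log₂0.05 = 0.2161
  cell (3,γ): −0.21·log₂0.21 = 0.4728
Sum = 2.616 bits.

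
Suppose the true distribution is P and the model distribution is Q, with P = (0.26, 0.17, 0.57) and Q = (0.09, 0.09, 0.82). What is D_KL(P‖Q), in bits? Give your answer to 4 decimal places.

D(P‖Q) = Σ p·log₂(p/q).
  0.26·log₂(0.26/0.09) = 0.39793
  0.17·log₂(0.17/0.09) = 0.15598
  0.57·log₂(0.57/0.82) = -0.29906
D(P‖Q) = 0.2549 bits.

0.2549 bits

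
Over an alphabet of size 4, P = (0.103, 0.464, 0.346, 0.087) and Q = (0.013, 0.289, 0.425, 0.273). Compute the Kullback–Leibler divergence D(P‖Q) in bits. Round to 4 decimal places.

D(P‖Q) = Σ p·log₂(p/q).
  0.103·log₂(0.103/0.013) = 0.30756
  0.464·log₂(0.464/0.289) = 0.31694
  0.346·log₂(0.346/0.425) = -0.10266
  0.087·log₂(0.087/0.273) = -0.14353
D(P‖Q) = 0.3783 bits.

0.3783 bits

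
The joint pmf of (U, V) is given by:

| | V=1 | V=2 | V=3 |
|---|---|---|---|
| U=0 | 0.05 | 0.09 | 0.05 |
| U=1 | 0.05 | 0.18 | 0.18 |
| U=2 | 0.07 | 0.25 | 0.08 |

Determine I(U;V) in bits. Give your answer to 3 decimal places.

Marginals: p(U) = (0.1900, 0.4100, 0.4000), p(V) = (0.1700, 0.5200, 0.3100).
I(U;V) = H(U) + H(V) − H(U,V).
H(U) = 1.5114, H(V) = 1.4490, H(U,V) = 2.9116.
I(U;V) = 1.5114 + 1.4490 − 2.9116 = 0.049 bits.

0.049 bits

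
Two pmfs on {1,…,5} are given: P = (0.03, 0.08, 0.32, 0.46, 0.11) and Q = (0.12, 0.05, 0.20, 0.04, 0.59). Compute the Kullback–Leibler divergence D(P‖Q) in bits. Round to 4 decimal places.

D(P‖Q) = Σ p·log₂(p/q).
  0.03·log₂(0.03/0.12) = -0.06000
  0.08·log₂(0.08/0.05) = 0.05425
  0.32·log₂(0.32/0.20) = 0.21698
  0.46·log₂(0.46/0.04) = 1.62084
  0.11·log₂(0.11/0.59) = -0.26655
D(P‖Q) = 1.5655 bits.

1.5655 bits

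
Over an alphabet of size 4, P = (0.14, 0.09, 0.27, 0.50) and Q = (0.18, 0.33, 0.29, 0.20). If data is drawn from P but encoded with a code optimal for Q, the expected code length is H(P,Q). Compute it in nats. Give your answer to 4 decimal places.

H(P,Q) = −Σ p·ln q.
  −0.14·ln(0.18) = 0.24007
  −0.09·ln(0.33) = 0.09978
  −0.27·ln(0.29) = 0.33423
  −0.50·ln(0.20) = 0.80472
H(P,Q) = 1.4788 nats.

1.4788 nats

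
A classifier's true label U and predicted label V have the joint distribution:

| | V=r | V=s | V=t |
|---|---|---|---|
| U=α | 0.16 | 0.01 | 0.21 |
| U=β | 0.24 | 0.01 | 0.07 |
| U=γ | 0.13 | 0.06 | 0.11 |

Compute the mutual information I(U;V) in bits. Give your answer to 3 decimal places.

0.116 bits

Marginals: p(U) = (0.3800, 0.3200, 0.3000), p(V) = (0.5300, 0.0800, 0.3900).
I(U;V) = Σ p(x,y)·log₂[p(x,y)/(p(x)p(y))].
  (α,r): 0.16·log₂(0.7944) = -0.0531
  (α,s): 0.01·log₂(0.3289) = -0.0160
  (α,t): 0.21·log₂(1.4170) = 0.1056
  (β,r): 0.24·log₂(1.4151) = 0.1202
  (β,s): 0.01·log₂(0.3906) = -0.0136
  (β,t): 0.07·log₂(0.5609) = -0.0584
  (γ,r): 0.13·log₂(0.8176) = -0.0378
  (γ,s): 0.06·log₂(2.5000) = 0.0793
  (γ,t): 0.11·log₂(0.9402) = -0.0098
Sum = 0.116 bits.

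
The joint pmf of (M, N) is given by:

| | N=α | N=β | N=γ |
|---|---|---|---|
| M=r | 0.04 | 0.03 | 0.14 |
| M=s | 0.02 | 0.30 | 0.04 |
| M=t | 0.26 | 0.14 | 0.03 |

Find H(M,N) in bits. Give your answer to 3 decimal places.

H(M,N) = −Σ p(x,y)·log₂ p(x,y) over all 9 cells.
  cell (r,α): −0.04·log₂0.04 = 0.1858
  cell (r,β): −0.03·log₂0.03 = 0.1518
  cell (r,γ): −0.14·log₂0.14 = 0.3971
  cell (s,α): −0.02·log₂0.02 = 0.1129
  cell (s,β): −0.30·log₂0.30 = 0.5211
  cell (s,γ): −0.04·log₂0.04 = 0.1858
  cell (t,α): −0.26·log₂0.26 = 0.5053
  cell (t,β): −0.14·log₂0.14 = 0.3971
  cell (t,γ): −0.03·log₂0.03 = 0.1518
Sum = 2.609 bits.

2.609 bits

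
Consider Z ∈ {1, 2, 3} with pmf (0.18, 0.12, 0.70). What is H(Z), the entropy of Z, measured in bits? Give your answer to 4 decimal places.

H(Z) = −Σ p·log₂ p.
  −(0.18)·log₂(0.18) = 0.44531
  −(0.12)·log₂(0.12) = 0.36707
  −(0.70)·log₂(0.70) = 0.36020
Sum: 0.44531 + 0.36707 + 0.36020 = 1.1726 bits.

1.1726 bits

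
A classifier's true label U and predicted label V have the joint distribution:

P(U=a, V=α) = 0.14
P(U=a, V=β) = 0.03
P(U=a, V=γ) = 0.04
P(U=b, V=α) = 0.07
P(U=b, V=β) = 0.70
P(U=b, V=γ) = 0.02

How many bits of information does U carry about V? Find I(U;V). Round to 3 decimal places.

Marginals: p(U) = (0.2100, 0.7900), p(V) = (0.2100, 0.7300, 0.0600).
I(U;V) = H(U) + H(V) − H(U,V).
H(U) = 0.7415, H(V) = 1.0478, H(U,V) = 1.4763.
I(U;V) = 0.7415 + 1.0478 − 1.4763 = 0.313 bits.

0.313 bits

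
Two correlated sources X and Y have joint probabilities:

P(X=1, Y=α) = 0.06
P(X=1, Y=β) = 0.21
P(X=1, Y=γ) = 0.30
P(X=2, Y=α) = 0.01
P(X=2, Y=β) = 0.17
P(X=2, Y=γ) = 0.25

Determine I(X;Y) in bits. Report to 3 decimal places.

0.021 bits

Marginals: p(X) = (0.5700, 0.4300), p(Y) = (0.0700, 0.3800, 0.5500).
I(X;Y) = H(X) + H(Y) − H(X,Y).
H(X) = 0.9858, H(Y) = 1.2734, H(X,Y) = 2.2385.
I(X;Y) = 0.9858 + 1.2734 − 2.2385 = 0.021 bits.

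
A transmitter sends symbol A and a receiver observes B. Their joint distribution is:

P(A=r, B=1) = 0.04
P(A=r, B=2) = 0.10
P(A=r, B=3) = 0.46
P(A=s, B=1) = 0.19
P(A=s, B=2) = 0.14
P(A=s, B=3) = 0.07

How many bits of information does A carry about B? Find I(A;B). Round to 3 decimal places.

0.284 bits

Marginals: p(A) = (0.6000, 0.4000), p(B) = (0.2300, 0.2400, 0.5300).
I(A;B) = Σ p(x,y)·log₂[p(x,y)/(p(x)p(y))].
  (r,1): 0.04·log₂(0.2899) = -0.0715
  (r,2): 0.10·log₂(0.6944) = -0.0526
  (r,3): 0.46·log₂(1.4465) = 0.2450
  (s,1): 0.19·log₂(2.0652) = 0.1988
  (s,2): 0.14·log₂(1.4583) = 0.0762
  (s,3): 0.07·log₂(0.3302) = -0.1119
Sum = 0.284 bits.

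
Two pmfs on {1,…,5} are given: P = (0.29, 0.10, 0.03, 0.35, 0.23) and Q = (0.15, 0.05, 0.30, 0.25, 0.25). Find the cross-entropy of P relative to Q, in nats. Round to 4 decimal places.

1.6899 nats

H(P,Q) = −Σ p·ln q.
  −0.29·ln(0.15) = 0.55016
  −0.10·ln(0.05) = 0.29957
  −0.03·ln(0.30) = 0.03612
  −0.35·ln(0.25) = 0.48520
  −0.23·ln(0.25) = 0.31885
H(P,Q) = 1.6899 nats.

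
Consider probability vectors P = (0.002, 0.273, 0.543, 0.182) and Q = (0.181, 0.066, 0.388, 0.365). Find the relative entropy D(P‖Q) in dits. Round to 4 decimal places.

0.1887 dits

D(P‖Q) = Σ p·log₁₀(p/q).
  0.002·log₁₀(0.002/0.181) = -0.00391
  0.273·log₁₀(0.273/0.066) = 0.16834
  0.543·log₁₀(0.543/0.388) = 0.07926
  0.182·log₁₀(0.182/0.365) = -0.05500
D(P‖Q) = 0.1887 dits.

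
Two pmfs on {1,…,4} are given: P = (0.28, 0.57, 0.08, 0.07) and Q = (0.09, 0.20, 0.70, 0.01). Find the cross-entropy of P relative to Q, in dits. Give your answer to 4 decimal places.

H(P,Q) = −Σ p·log₁₀ q.
  −0.28·log₁₀(0.09) = 0.29281
  −0.57·log₁₀(0.20) = 0.39841
  −0.08·log₁₀(0.70) = 0.01239
  −0.07·log₁₀(0.01) = 0.14000
H(P,Q) = 0.8436 dits.

0.8436 dits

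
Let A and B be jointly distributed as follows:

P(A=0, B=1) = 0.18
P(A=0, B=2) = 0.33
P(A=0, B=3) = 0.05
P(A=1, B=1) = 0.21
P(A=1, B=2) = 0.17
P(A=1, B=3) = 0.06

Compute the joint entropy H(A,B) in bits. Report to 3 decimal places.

2.340 bits

H(A,B) = −Σ p(x,y)·log₂ p(x,y) over all 6 cells.
  cell (0,1): −0.18·log₂0.18 = 0.4453
  cell (0,2): −0.33·log₂0.33 = 0.5278
  cell (0,3): −0.05·log₂0.05 = 0.2161
  cell (1,1): −0.21·log₂0.21 = 0.4728
  cell (1,2): −0.17·log₂0.17 = 0.4346
  cell (1,3): −0.06·log₂0.06 = 0.2435
Sum = 2.340 bits.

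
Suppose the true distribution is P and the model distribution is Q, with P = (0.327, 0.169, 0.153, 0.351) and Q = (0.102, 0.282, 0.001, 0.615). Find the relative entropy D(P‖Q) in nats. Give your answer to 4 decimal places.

0.8672 nats

D(P‖Q) = Σ p·ln(p/q).
  0.327·ln(0.327/0.102) = 0.38095
  0.169·ln(0.169/0.282) = -0.08653
  0.153·ln(0.153/0.001) = 0.76966
  0.351·ln(0.351/0.615) = -0.19685
D(P‖Q) = 0.8672 nats.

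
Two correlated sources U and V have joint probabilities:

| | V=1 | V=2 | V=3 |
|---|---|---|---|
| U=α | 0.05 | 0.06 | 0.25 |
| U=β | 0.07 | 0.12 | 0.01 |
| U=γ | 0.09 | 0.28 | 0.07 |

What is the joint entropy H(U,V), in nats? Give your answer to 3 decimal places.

H(U,V) = −Σ p(x,y)·ln p(x,y) over all 9 cells.
  cell (α,1): −0.05·ln0.05 = 0.1498
  cell (α,2): −0.06·ln0.06 = 0.1688
  cell (α,3): −0.25·ln0.25 = 0.3466
  cell (β,1): −0.07·ln0.07 = 0.1861
  cell (β,2): −0.12·ln0.12 = 0.2544
  cell (β,3): −0.01·ln0.01 = 0.0461
  cell (γ,1): −0.09·ln0.09 = 0.2167
  cell (γ,2): −0.28·ln0.28 = 0.3564
  cell (γ,3): −0.07·ln0.07 = 0.1861
Sum = 1.911 nats.

1.911 nats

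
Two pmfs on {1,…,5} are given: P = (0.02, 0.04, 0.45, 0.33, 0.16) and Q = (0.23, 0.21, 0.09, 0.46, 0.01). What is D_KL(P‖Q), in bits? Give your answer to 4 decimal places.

D(P‖Q) = Σ p·log₂(p/q).
  0.02·log₂(0.02/0.23) = -0.07047
  0.04·log₂(0.04/0.21) = -0.09569
  0.45·log₂(0.45/0.09) = 1.04487
  0.33·log₂(0.33/0.46) = -0.15813
  0.16·log₂(0.16/0.01) = 0.64000
D(P‖Q) = 1.3606 bits.

1.3606 bits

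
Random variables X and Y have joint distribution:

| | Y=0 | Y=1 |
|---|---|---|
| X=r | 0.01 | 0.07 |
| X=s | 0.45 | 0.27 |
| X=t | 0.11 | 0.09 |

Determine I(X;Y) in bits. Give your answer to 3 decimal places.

Marginals: p(X) = (0.0800, 0.7200, 0.2000), p(Y) = (0.5700, 0.4300).
I(X;Y) = Σ p(x,y)·log₂[p(x,y)/(p(x)p(y))].
  (r,0): 0.01·log₂(0.2193) = -0.0219
  (r,1): 0.07·log₂(2.0349) = 0.0717
  (s,0): 0.45·log₂(1.0965) = 0.0598
  (s,1): 0.27·log₂(0.8721) = -0.0533
  (t,0): 0.11·log₂(0.9649) = -0.0057
  (t,1): 0.09·log₂(1.0465) = 0.0059
Sum = 0.057 bits.

0.057 bits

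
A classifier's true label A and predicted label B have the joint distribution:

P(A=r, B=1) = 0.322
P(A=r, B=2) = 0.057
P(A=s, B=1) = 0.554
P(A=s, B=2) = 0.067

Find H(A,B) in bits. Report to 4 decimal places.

H(A,B) = −Σ p(x,y)·log₂ p(x,y) over all 4 cells.
  cell (r,1): −0.322·log₂0.322 = 0.52643
  cell (r,2): −0.057·log₂0.057 = 0.23557
  cell (s,1): −0.554·log₂0.554 = 0.47203
  cell (s,2): −0.067·log₂0.067 = 0.26128
Sum = 1.4953 bits.

1.4953 bits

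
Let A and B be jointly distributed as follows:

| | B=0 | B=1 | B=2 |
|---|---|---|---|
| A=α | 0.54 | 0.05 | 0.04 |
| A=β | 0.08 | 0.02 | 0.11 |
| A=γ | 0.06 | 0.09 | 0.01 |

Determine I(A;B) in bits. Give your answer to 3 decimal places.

Marginals: p(A) = (0.6300, 0.2100, 0.1600), p(B) = (0.6800, 0.1600, 0.1600).
I(A;B) = Σ p(x,y)·log₂[p(x,y)/(p(x)p(y))].
  (α,0): 0.54·log₂(1.2605) = 0.1804
  (α,1): 0.05·log₂(0.4960) = -0.0506
  (α,2): 0.04·log₂(0.3968) = -0.0533
  (β,0): 0.08·log₂(0.5602) = -0.0669
  (β,1): 0.02·log₂(0.5952) = -0.0150
  (β,2): 0.11·log₂(3.2738) = 0.1882
  (γ,0): 0.06·log₂(0.5515) = -0.0515
  (γ,1): 0.09·log₂(3.5156) = 0.1632
  (γ,2): 0.01·log₂(0.3906) = -0.0136
Sum = 0.281 bits.

0.281 bits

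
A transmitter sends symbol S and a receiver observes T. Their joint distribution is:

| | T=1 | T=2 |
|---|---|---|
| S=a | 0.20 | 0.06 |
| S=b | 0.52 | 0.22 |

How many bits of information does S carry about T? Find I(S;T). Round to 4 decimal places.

Marginals: p(S) = (0.2600, 0.7400), p(T) = (0.7200, 0.2800).
I(S;T) = Σ p(x,y)·log₂[p(x,y)/(p(x)p(y))].
  (a,1): 0.20·log₂(1.0684) = 0.01908
  (a,2): 0.06·log₂(0.8242) = -0.01674
  (b,1): 0.52·log₂(0.9760) = -0.01824
  (b,2): 0.22·log₂(1.0618) = 0.01903
Sum = 0.0031 bits.

0.0031 bits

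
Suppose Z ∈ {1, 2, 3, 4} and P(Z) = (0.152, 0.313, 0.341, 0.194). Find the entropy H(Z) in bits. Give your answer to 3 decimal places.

H(Z) = −Σ p·log₂ p.
  −(0.152)·log₂(0.152) = 0.4131
  −(0.313)·log₂(0.313) = 0.5245
  −(0.341)·log₂(0.341) = 0.5293
  −(0.194)·log₂(0.194) = 0.4590
Sum: 0.4131 + 0.5245 + 0.5293 + 0.4590 = 1.926 bits.

1.926 bits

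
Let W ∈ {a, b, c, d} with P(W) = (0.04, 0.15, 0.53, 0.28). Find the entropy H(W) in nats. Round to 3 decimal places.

H(W) = −Σ p·ln p.
  −(0.04)·ln(0.04) = 0.1288
  −(0.15)·ln(0.15) = 0.2846
  −(0.53)·ln(0.53) = 0.3365
  −(0.28)·ln(0.28) = 0.3564
Sum: 0.1288 + 0.2846 + 0.3365 + 0.3564 = 1.106 nats.

1.106 nats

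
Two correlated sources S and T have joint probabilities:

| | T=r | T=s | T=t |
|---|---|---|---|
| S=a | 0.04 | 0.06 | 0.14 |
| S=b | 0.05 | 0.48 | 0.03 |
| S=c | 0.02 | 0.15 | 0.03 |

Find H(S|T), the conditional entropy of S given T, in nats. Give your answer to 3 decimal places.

Chain rule: H(S|T) = H(S,T) − H(T).
Marginals: p(S) = (0.2400, 0.5600, 0.2000), p(T) = (0.1100, 0.6900, 0.2000).
H(S,T) = 1.6481 nats; H(T) = 0.8207 nats.
H(S|T) = 1.6481 − 0.8207 = 0.827 nats.

0.827 nats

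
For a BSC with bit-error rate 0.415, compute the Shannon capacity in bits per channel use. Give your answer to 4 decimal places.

Binary symmetric channel: C = 1 − h₂(ε) where h₂ is the binary entropy function.
h₂(0.415) = −0.415·log₂0.415 − 0.585·log₂0.585 = 0.9791.
C = 1 − 0.9791 = 0.0209 bits per channel use.

0.0209 bits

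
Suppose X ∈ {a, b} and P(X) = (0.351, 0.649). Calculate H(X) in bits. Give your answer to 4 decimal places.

0.9350 bits

H(X) = −Σ p·log₂ p.
  −(0.351)·log₂(0.351) = 0.53017
  −(0.649)·log₂(0.649) = 0.40479
Sum: 0.53017 + 0.40479 = 0.9350 bits.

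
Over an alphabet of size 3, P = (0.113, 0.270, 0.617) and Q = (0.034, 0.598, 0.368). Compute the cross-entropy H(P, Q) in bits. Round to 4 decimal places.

H(P,Q) = −Σ p·log₂ q.
  −0.113·log₂(0.034) = 0.55125
  −0.270·log₂(0.598) = 0.20028
  −0.617·log₂(0.368) = 0.88985
H(P,Q) = 1.6414 bits.

1.6414 bits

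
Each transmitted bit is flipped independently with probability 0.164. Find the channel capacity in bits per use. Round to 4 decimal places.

0.3562 bits

Binary symmetric channel: C = 1 − h₂(ε) where h₂ is the binary entropy function.
h₂(0.164) = −0.164·log₂0.164 − 0.836·log₂0.836 = 0.6438.
C = 1 − 0.6438 = 0.3562 bits per channel use.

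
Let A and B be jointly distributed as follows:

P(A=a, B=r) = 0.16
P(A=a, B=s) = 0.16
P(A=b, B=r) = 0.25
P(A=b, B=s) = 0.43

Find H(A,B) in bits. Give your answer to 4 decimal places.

1.8696 bits

H(A,B) = −Σ p(x,y)·log₂ p(x,y) over all 4 cells.
  cell (a,r): −0.16·log₂0.16 = 0.42302
  cell (a,s): −0.16·log₂0.16 = 0.42302
  cell (b,r): −0.25·log₂0.25 = 0.50000
  cell (b,s): −0.43·log₂0.43 = 0.52356
Sum = 1.8696 bits.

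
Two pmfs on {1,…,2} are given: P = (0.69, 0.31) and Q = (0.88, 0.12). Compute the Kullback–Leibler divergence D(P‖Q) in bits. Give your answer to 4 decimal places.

0.1823 bits

D(P‖Q) = Σ p·log₂(p/q).
  0.69·log₂(0.69/0.88) = -0.24213
  0.31·log₂(0.31/0.12) = 0.42446
D(P‖Q) = 0.1823 bits.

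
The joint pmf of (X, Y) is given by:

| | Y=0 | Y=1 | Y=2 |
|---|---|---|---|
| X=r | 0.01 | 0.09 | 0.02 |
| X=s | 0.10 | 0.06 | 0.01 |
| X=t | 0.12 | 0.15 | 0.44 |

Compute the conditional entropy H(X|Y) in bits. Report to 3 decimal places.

Chain rule: H(X|Y) = H(X,Y) − H(Y).
Marginals: p(X) = (0.1200, 0.1700, 0.7100), p(Y) = (0.2300, 0.3000, 0.4700).
H(X,Y) = 2.4329 bits; H(Y) = 1.5207 bits.
H(X|Y) = 2.4329 − 1.5207 = 0.912 bits.

0.912 bits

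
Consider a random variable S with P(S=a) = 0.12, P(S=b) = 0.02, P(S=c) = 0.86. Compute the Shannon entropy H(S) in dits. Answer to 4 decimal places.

H(S) = −Σ p·log₁₀ p.
  −(0.12)·log₁₀(0.12) = 0.11050
  −(0.02)·log₁₀(0.02) = 0.03398
  −(0.86)·log₁₀(0.86) = 0.05633
Sum: 0.11050 + 0.03398 + 0.05633 = 0.2008 dits.

0.2008 dits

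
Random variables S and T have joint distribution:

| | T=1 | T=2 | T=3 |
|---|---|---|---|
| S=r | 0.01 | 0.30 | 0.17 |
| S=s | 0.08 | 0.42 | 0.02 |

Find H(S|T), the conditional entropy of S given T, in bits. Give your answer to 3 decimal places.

0.843 bits

Chain rule: H(S|T) = H(S,T) − H(T).
Marginals: p(S) = (0.4800, 0.5200), p(T) = (0.0900, 0.7200, 0.1900).
H(S,T) = 1.9521 bits; H(T) = 1.1091 bits.
H(S|T) = 1.9521 − 1.1091 = 0.843 bits.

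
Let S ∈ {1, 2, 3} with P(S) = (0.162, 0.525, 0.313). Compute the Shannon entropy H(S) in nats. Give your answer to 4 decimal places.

0.9967 nats

H(S) = −Σ p·ln p.
  −(0.162)·ln(0.162) = 0.29487
  −(0.525)·ln(0.525) = 0.33829
  −(0.313)·ln(0.313) = 0.36357
Sum: 0.29487 + 0.33829 + 0.36357 = 0.9967 nats.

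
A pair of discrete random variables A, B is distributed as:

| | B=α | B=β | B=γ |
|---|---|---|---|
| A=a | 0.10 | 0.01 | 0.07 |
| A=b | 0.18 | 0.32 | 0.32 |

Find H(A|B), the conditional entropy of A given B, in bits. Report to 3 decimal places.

0.593 bits

Chain rule: H(A|B) = H(A,B) − H(B).
Marginals: p(A) = (0.1800, 0.8200), p(B) = (0.2800, 0.3300, 0.3900).
H(A,B) = 2.1646 bits; H(B) = 1.5718 bits.
H(A|B) = 2.1646 − 1.5718 = 0.593 bits.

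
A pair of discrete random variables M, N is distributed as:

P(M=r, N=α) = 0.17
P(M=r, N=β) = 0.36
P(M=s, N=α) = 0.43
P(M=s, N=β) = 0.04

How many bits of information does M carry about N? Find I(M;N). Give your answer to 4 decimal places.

0.2938 bits

Marginals: p(M) = (0.5300, 0.4700), p(N) = (0.6000, 0.4000).
I(M;N) = Σ p(x,y)·log₂[p(x,y)/(p(x)p(y))].
  (r,α): 0.17·log₂(0.5346) = -0.15359
  (r,β): 0.36·log₂(1.6981) = 0.27502
  (s,α): 0.43·log₂(1.5248) = 0.26172
  (s,β): 0.04·log₂(0.2128) = -0.08931
Sum = 0.2938 bits.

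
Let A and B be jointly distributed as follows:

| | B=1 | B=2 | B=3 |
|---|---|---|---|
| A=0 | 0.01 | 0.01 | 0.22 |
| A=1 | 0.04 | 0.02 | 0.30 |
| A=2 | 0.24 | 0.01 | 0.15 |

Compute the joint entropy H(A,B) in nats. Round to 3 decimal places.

1.667 nats

H(A,B) = −Σ p(x,y)·ln p(x,y) over all 9 cells.
  cell (0,1): −0.01·ln0.01 = 0.0461
  cell (0,2): −0.01·ln0.01 = 0.0461
  cell (0,3): −0.22·ln0.22 = 0.3331
  cell (1,1): −0.04·ln0.04 = 0.1288
  cell (1,2): −0.02·ln0.02 = 0.0782
  cell (1,3): −0.30·ln0.30 = 0.3612
  cell (2,1): −0.24·ln0.24 = 0.3425
  cell (2,2): −0.01·ln0.01 = 0.0461
  cell (2,3): −0.15·ln0.15 = 0.2846
Sum = 1.667 nats.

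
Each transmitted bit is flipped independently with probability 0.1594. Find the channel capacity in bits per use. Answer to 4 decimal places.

Binary symmetric channel: C = 1 − h₂(ε) where h₂ is the binary entropy function.
h₂(0.1594) = −0.1594·log₂0.1594 − 0.8406·log₂0.8406 = 0.6329.
C = 1 − 0.6329 = 0.3671 bits per channel use.

0.3671 bits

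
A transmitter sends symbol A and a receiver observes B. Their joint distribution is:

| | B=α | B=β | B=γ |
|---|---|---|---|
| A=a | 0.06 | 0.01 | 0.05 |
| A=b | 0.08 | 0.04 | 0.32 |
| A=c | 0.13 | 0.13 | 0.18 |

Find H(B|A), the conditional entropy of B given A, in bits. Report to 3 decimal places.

1.331 bits

Marginals: p(A) = (0.1200, 0.4400, 0.4400), p(B) = (0.2700, 0.1800, 0.5500).
H(B|A) = Σ p(A) · H(B|A=·).
  A=a: p=0.1200, H(B|A=a) = 1.3250
  A=b: p=0.4400, H(B|A=b) = 1.0958
  A=c: p=0.4400, H(B|A=c) = 1.5669
Weighted sum = 1.331 bits.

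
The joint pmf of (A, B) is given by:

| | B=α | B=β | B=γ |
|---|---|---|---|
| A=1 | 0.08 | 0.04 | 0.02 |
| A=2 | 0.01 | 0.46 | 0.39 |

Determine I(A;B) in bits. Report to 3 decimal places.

Marginals: p(A) = (0.1400, 0.8600), p(B) = (0.0900, 0.5000, 0.4100).
I(A;B) = Σ p(x,y)·log₂[p(x,y)/(p(x)p(y))].
  (1,α): 0.08·log₂(6.3492) = 0.2133
  (1,β): 0.04·log₂(0.5714) = -0.0323
  (1,γ): 0.02·log₂(0.3484) = -0.0304
  (2,α): 0.01·log₂(0.1292) = -0.0295
  (2,β): 0.46·log₂(1.0698) = 0.0448
  (2,γ): 0.39·log₂(1.1061) = 0.0567
Sum = 0.223 bits.

0.223 bits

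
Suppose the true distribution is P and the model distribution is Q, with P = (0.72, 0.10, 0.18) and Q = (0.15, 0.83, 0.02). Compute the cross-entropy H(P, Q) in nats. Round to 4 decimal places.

H(P,Q) = −Σ p·ln q.
  −0.72·ln(0.15) = 1.36593
  −0.10·ln(0.83) = 0.01863
  −0.18·ln(0.02) = 0.70416
H(P,Q) = 2.0887 nats.

2.0887 nats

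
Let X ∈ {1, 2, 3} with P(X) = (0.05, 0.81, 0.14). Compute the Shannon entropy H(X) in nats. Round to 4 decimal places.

H(X) = −Σ p·ln p.
  −(0.05)·ln(0.05) = 0.14979
  −(0.81)·ln(0.81) = 0.17068
  −(0.14)·ln(0.14) = 0.27526
Sum: 0.14979 + 0.17068 + 0.27526 = 0.5957 nats.

0.5957 nats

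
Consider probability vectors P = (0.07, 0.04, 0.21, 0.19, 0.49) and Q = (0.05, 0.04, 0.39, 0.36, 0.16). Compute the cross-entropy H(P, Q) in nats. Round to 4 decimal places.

H(P,Q) = −Σ p·ln q.
  −0.07·ln(0.05) = 0.20970
  −0.04·ln(0.04) = 0.12876
  −0.21·ln(0.39) = 0.19774
  −0.19·ln(0.36) = 0.19411
  −0.49·ln(0.16) = 0.89796
H(P,Q) = 1.6283 nats.

1.6283 nats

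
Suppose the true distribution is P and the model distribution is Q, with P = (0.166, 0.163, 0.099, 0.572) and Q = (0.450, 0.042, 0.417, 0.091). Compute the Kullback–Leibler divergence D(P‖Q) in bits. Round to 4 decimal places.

1.3917 bits

D(P‖Q) = Σ p·log₂(p/q).
  0.166·log₂(0.166/0.450) = -0.23883
  0.163·log₂(0.163/0.042) = 0.31889
  0.099·log₂(0.099/0.417) = -0.20538
  0.572·log₂(0.572/0.091) = 1.51699
D(P‖Q) = 1.3917 bits.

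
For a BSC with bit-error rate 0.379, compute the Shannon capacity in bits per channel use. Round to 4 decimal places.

0.0427 bits

Binary symmetric channel: C = 1 − h₂(ε) where h₂ is the binary entropy function.
h₂(0.379) = −0.379·log₂0.379 − 0.621·log₂0.621 = 0.9573.
C = 1 − 0.9573 = 0.0427 bits per channel use.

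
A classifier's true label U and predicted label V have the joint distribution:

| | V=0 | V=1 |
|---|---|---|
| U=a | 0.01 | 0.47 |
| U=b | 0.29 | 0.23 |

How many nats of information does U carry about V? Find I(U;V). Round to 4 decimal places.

0.2053 nats

Marginals: p(U) = (0.4800, 0.5200), p(V) = (0.3000, 0.7000).
I(U;V) = Σ p(x,y)·ln[p(x,y)/(p(x)p(y))].
  (a,0): 0.01·ln(0.0694) = -0.02667
  (a,1): 0.47·ln(1.3988) = 0.15774
  (b,0): 0.29·ln(1.8590) = 0.17981
  (b,1): 0.23·ln(0.6319) = -0.10559
Sum = 0.2053 nats.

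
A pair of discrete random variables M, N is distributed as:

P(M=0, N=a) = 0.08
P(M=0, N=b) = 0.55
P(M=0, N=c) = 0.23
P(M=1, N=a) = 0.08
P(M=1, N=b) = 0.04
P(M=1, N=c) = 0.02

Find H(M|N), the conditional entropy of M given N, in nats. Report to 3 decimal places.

Chain rule: H(M|N) = H(M,N) − H(N).
Marginals: p(M) = (0.8600, 0.1400), p(N) = (0.1600, 0.5900, 0.2500).
H(M,N) = 1.2779 nats; H(N) = 0.9511 nats.
H(M|N) = 1.2779 − 0.9511 = 0.327 nats.

0.327 nats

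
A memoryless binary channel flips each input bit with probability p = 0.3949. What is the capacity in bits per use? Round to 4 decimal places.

Binary symmetric channel: C = 1 − h₂(ε) where h₂ is the binary entropy function.
h₂(0.3949) = −0.3949·log₂0.3949 − 0.6051·log₂0.6051 = 0.9679.
C = 1 − 0.9679 = 0.0321 bits per channel use.

0.0321 bits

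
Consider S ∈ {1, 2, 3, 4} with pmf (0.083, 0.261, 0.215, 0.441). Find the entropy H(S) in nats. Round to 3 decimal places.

H(S) = −Σ p·ln p.
  −(0.083)·ln(0.083) = 0.2066
  −(0.261)·ln(0.261) = 0.3506
  −(0.215)·ln(0.215) = 0.3305
  −(0.441)·ln(0.441) = 0.3611
Sum: 0.2066 + 0.3506 + 0.3305 + 0.3611 = 1.249 nats.

1.249 nats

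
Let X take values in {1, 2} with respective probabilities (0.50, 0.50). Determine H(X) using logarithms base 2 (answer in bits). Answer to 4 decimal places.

H(X) = −Σ p·log₂ p.
  −(0.50)·log₂(0.50) = 0.50000
  −(0.50)·log₂(0.50) = 0.50000
Sum: 0.50000 + 0.50000 = 1.0000 bits.

1.0000 bits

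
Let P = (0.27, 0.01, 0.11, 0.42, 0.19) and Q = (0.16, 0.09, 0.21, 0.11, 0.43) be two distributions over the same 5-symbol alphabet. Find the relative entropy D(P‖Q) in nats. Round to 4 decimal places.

0.4557 nats

D(P‖Q) = Σ p·ln(p/q).
  0.27·ln(0.27/0.16) = 0.14128
  0.01·ln(0.01/0.09) = -0.02197
  0.11·ln(0.11/0.21) = -0.07113
  0.42·ln(0.42/0.11) = 0.56271
  0.19·ln(0.19/0.43) = -0.15518
D(P‖Q) = 0.4557 nats.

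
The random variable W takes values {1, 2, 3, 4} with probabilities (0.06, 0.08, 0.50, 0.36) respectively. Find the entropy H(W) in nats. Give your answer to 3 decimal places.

H(W) = −Σ p·ln p.
  −(0.06)·ln(0.06) = 0.1688
  −(0.08)·ln(0.08) = 0.2021
  −(0.50)·ln(0.50) = 0.3466
  −(0.36)·ln(0.36) = 0.3678
Sum: 0.1688 + 0.2021 + 0.3466 + 0.3678 = 1.085 nats.

1.085 nats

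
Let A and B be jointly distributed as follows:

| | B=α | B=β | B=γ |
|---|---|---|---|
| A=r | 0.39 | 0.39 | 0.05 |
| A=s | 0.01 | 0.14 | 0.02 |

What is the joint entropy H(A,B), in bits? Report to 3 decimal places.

H(A,B) = −Σ p(x,y)·log₂ p(x,y) over all 6 cells.
  cell (r,α): −0.39·log₂0.39 = 0.5298
  cell (r,β): −0.39·log₂0.39 = 0.5298
  cell (r,γ): −0.05·log₂0.05 = 0.2161
  cell (s,α): −0.01·log₂0.01 = 0.0664
  cell (s,β): −0.14·log₂0.14 = 0.3971
  cell (s,γ): −0.02·log₂0.02 = 0.1129
Sum = 1.852 bits.

1.852 bits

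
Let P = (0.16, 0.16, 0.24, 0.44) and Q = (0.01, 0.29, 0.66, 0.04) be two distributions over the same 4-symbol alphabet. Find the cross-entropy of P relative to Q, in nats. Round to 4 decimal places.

H(P,Q) = −Σ p·ln q.
  −0.16·ln(0.01) = 0.73683
  −0.16·ln(0.29) = 0.19806
  −0.24·ln(0.66) = 0.09972
  −0.44·ln(0.04) = 1.41631
H(P,Q) = 2.4509 nats.

2.4509 nats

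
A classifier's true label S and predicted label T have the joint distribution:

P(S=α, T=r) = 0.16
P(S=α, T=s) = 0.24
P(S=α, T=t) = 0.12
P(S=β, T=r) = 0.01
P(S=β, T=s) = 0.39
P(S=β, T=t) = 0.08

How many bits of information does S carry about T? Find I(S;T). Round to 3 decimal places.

0.146 bits

Marginals: p(S) = (0.5200, 0.4800), p(T) = (0.1700, 0.6300, 0.2000).
I(S;T) = Σ p(x,y)·log₂[p(x,y)/(p(x)p(y))].
  (α,r): 0.16·log₂(1.8100) = 0.1370
  (α,s): 0.24·log₂(0.7326) = -0.1077
  (α,t): 0.12·log₂(1.1538) = 0.0248
  (β,r): 0.01·log₂(0.1225) = -0.0303
  (β,s): 0.39·log₂(1.2897) = 0.1431
  (β,t): 0.08·log₂(0.8333) = -0.0210
Sum = 0.146 bits.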